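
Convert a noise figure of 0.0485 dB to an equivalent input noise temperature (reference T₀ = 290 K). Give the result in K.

F = 10^(0.0485/10) = 1.01123
T_e = (F − 1)·T₀ = (1.01123 − 1) × 290 = 3.26 K

3.26 K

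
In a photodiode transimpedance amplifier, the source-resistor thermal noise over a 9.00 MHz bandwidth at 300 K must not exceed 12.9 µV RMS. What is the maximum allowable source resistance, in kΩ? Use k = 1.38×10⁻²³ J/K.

1.12 kΩ

Johnson–Nyquist: V_n = √(4kTRB) ⇒ R = V_n² / (4kTB)
4kTB = 4 × 1.38×10⁻²³ × 300 × 9.00×10⁶ = 1.49×10⁻¹³
R = (1.29×10⁻⁵)² / 1.49×10⁻¹³ = 1.12×10³ Ω = 1.12 kΩ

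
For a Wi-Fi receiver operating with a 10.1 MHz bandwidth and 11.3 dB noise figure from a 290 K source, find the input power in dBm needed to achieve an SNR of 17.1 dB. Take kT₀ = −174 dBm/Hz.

Sensitivity = −174 + 10 log₁₀(B) + NF + SNR_min
= −174 + 70.04 + 11.3 + 17.1
= −75.56 dBm → −75.6 dBm

−75.6 dBm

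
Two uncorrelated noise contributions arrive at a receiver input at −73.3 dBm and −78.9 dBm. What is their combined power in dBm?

−72.2 dBm

Convert to linear, add, convert back:
P₁ = 4.68×10⁻¹¹ W, P₂ = 1.29×10⁻¹¹ W
P_tot = 5.97×10⁻¹¹ W → 10 log₁₀(P_tot / 10⁻³) = −72.2 dBm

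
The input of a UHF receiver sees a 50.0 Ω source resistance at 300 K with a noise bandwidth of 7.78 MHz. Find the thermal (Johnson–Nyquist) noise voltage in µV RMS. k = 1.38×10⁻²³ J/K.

2.54 µV

V_n = √(4kTRB)
4kTRB = 4 × 1.38×10⁻²³ × 300 × 5.00×10¹ × 7.78×10⁶ = 6.44×10⁻¹² V²
V_n = √(6.44×10⁻¹²) = 2.54×10⁻⁶ V = 2.54 µV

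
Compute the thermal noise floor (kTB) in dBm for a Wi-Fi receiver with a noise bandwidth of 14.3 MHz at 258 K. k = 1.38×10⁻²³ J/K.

P_n = kTB = 1.38×10⁻²³ × 258 × 1.43×10⁷ = 5.09×10⁻¹⁴ W
In dBm: 10 log₁₀(5.09×10⁻¹⁴ / 10⁻³) = −102.9 dBm

−102.9 dBm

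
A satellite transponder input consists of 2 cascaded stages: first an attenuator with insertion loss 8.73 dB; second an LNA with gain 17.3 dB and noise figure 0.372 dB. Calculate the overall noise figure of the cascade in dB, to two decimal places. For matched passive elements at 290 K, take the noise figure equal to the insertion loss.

9.10 dB

Convert to linear (a loss of L dB is a gain of −L dB): F_i = 10^(NF_i/10), G_i = 10^(G_i,dB/10)
  Stage 1: F_1 = 10^(8.73/10) = 7.464, G_1 = 10^(−8.73/10) = 0.1340
  Stage 2: F_2 = 10^(0.372/10) = 1.089, G_2 = 10^(17.3/10) = 53.70
Friis cascade:
  F = 7.464 + (1.089 − 1)/0.1340 = 8.132
NF = 10 log₁₀(8.132) = 9.10 dB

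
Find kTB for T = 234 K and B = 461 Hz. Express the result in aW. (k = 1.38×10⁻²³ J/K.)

1.49 aW

P_n = kTB = 1.38×10⁻²³ × 234 × 4.61×10² = 1.49×10⁻¹⁸ W = 1.49 aW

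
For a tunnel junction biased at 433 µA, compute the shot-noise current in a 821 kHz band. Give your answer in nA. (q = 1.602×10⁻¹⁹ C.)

I_n = √(2qI·B)
2qI·B = 2 × 1.602×10⁻¹⁹ × 4.33×10⁻⁴ × 8.21×10⁵ = 1.14×10⁻¹⁶ A²
I_n = √(1.14×10⁻¹⁶) = 1.07×10⁻⁸ A = 10.7 nA

10.7 nA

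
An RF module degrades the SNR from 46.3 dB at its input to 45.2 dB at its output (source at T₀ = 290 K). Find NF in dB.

NF (dB) = SNR_in(dB) − SNR_out(dB) when the source is at T₀
NF = 46.3 − 45.2 = 1.1 dB

1.1 dB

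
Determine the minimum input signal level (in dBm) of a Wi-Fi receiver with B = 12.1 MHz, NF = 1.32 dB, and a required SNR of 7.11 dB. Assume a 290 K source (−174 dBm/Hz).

−94.7 dBm

Sensitivity = −174 + 10 log₁₀(B) + NF + SNR_min
= −174 + 70.83 + 1.32 + 7.11
= −94.74 dBm → −94.7 dBm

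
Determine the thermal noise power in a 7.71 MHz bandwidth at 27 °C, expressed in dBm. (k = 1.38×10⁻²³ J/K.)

T = 27 °C + 273.15 = 300.15 K
P_n = kTB = 1.38×10⁻²³ × 300.15 × 7.71×10⁶ = 3.19×10⁻¹⁴ W
In dBm: 10 log₁₀(3.19×10⁻¹⁴ / 10⁻³) = −105.0 dBm

−105.0 dBm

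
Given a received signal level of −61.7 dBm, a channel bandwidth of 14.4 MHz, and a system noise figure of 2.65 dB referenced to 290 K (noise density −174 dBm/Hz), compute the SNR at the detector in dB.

38.1 dB

Noise floor: N = −174 + 10 log₁₀(B) + NF
10 log₁₀(1.44×10⁷) = 71.58 dB
N = −174 + 71.58 + 2.65 = −99.77 dBm
SNR = P_sig − N = −61.7 − (−99.77) = 38.07 dB → 38.1 dB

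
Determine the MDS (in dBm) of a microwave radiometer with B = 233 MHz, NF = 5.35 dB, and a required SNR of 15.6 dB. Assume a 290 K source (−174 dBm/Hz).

Sensitivity = −174 + 10 log₁₀(B) + NF + SNR_min
= −174 + 83.67 + 5.35 + 15.6
= −69.38 dBm → −69.4 dBm

−69.4 dBm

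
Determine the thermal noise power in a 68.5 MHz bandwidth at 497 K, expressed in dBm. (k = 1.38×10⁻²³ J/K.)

P_n = kTB = 1.38×10⁻²³ × 497 × 6.85×10⁷ = 4.70×10⁻¹³ W
In dBm: 10 log₁₀(4.70×10⁻¹³ / 10⁻³) = −93.3 dBm

−93.3 dBm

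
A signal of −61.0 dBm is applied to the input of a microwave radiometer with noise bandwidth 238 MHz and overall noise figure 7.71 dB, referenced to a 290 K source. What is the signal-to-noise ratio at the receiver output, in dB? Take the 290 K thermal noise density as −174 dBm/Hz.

21.5 dB

Noise floor: N = −174 + 10 log₁₀(B) + NF
10 log₁₀(2.38×10⁸) = 83.77 dB
N = −174 + 83.77 + 7.71 = −82.52 dBm
SNR = P_sig − N = −61.0 − (−82.52) = 21.52 dB → 21.5 dB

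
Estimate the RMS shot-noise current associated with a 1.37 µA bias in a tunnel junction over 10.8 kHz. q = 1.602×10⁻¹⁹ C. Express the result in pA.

68.9 pA

I_n = √(2qI·B)
2qI·B = 2 × 1.602×10⁻¹⁹ × 1.37×10⁻⁶ × 1.08×10⁴ = 4.74×10⁻²¹ A²
I_n = √(4.74×10⁻²¹) = 6.89×10⁻¹¹ A = 68.9 pA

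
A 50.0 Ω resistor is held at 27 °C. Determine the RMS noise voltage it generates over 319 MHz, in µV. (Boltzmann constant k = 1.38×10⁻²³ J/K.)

T = 27 °C + 273.15 = 300.15 K
V_n = √(4kTRB)
4kTRB = 4 × 1.38×10⁻²³ × 300.15 × 5.00×10¹ × 3.19×10⁸ = 2.64×10⁻¹⁰ V²
V_n = √(2.64×10⁻¹⁰) = 1.63×10⁻⁵ V = 16.3 µV

16.3 µV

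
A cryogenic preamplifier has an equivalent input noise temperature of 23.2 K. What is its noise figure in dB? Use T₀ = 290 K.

F = 1 + T_e/T₀ = 1 + 23.2/290 = 1.08
NF = 10 log₁₀(1.08) = 0.334 dB

0.334 dB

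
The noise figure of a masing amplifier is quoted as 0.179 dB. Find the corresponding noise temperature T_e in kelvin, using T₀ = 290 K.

12.2 K

F = 10^(0.179/10) = 1.04208
T_e = (F − 1)·T₀ = (1.04208 − 1) × 290 = 12.2 K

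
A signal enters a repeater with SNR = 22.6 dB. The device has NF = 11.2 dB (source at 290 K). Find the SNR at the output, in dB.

11.4 dB

By definition F = SNR_in/SNR_out, so in dB: SNR_out = SNR_in − NF
SNR_out = 22.6 − 11.2 = 11.4 dB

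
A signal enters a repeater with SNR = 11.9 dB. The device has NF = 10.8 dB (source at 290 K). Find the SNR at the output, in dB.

1.1 dB

By definition F = SNR_in/SNR_out, so in dB: SNR_out = SNR_in − NF
SNR_out = 11.9 − 10.8 = 1.1 dB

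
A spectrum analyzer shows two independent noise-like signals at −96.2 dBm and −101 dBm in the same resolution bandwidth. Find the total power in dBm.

Convert to linear, add, convert back:
P₁ = 2.40×10⁻¹³ W, P₂ = 7.94×10⁻¹⁴ W
P_tot = 3.19×10⁻¹³ W → 10 log₁₀(P_tot / 10⁻³) = −95.0 dBm

−95.0 dBm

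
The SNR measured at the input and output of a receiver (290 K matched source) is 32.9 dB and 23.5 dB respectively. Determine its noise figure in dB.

9.4 dB

NF (dB) = SNR_in(dB) − SNR_out(dB) when the source is at T₀
NF = 32.9 − 23.5 = 9.4 dB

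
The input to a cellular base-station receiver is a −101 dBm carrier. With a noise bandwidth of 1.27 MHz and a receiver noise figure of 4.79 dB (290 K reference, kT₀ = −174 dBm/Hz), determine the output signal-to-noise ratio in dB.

7.2 dB

Noise floor: N = −174 + 10 log₁₀(B) + NF
10 log₁₀(1.27×10⁶) = 61.04 dB
N = −174 + 61.04 + 4.79 = −108.17 dBm
SNR = P_sig − N = −101 − (−108.17) = 7.17 dB → 7.2 dB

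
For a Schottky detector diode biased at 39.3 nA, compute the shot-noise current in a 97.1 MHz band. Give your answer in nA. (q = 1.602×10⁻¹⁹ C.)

1.11 nA

I_n = √(2qI·B)
2qI·B = 2 × 1.602×10⁻¹⁹ × 3.93×10⁻⁸ × 9.71×10⁷ = 1.22×10⁻¹⁸ A²
I_n = √(1.22×10⁻¹⁸) = 1.11×10⁻⁹ A = 1.11 nA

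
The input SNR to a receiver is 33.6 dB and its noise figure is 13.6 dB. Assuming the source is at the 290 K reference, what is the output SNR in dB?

By definition F = SNR_in/SNR_out, so in dB: SNR_out = SNR_in − NF
SNR_out = 33.6 − 13.6 = 20.0 dB

20.0 dB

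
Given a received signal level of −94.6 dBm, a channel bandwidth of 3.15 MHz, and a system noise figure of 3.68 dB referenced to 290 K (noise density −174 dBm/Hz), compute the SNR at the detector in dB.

Noise floor: N = −174 + 10 log₁₀(B) + NF
10 log₁₀(3.15×10⁶) = 64.98 dB
N = −174 + 64.98 + 3.68 = −105.34 dBm
SNR = P_sig − N = −94.6 − (−105.34) = 10.74 dB → 10.7 dB

10.7 dB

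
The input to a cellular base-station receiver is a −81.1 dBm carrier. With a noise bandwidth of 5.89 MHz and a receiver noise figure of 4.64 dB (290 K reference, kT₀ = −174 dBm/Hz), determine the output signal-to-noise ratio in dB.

20.6 dB

Noise floor: N = −174 + 10 log₁₀(B) + NF
10 log₁₀(5.89×10⁶) = 67.7 dB
N = −174 + 67.7 + 4.64 = −101.66 dBm
SNR = P_sig − N = −81.1 − (−101.66) = 20.56 dB → 20.6 dB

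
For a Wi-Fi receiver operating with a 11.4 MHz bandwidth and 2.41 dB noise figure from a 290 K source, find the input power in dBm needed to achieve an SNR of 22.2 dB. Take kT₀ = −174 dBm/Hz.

Sensitivity = −174 + 10 log₁₀(B) + NF + SNR_min
= −174 + 70.57 + 2.41 + 22.2
= −78.82 dBm → −78.8 dBm

−78.8 dBm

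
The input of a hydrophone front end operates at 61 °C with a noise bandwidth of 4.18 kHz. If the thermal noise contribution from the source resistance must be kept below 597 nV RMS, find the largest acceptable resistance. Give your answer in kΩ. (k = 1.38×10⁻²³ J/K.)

4.62 kΩ

T = 61 °C + 273.15 = 334.15 K
Johnson–Nyquist: V_n = √(4kTRB) ⇒ R = V_n² / (4kTB)
4kTB = 4 × 1.38×10⁻²³ × 334.15 × 4.18×10³ = 7.71×10⁻¹⁷
R = (5.97×10⁻⁷)² / 7.71×10⁻¹⁷ = 4.62×10³ Ω = 4.62 kΩ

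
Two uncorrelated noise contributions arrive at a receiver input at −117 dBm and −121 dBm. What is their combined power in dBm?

−115.5 dBm

Convert to linear, add, convert back:
P₁ = 2.00×10⁻¹⁵ W, P₂ = 7.94×10⁻¹⁶ W
P_tot = 2.79×10⁻¹⁵ W → 10 log₁₀(P_tot / 10⁻³) = −115.5 dBm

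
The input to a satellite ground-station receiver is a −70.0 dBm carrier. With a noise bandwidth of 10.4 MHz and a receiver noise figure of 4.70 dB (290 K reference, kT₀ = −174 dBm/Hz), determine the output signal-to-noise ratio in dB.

Noise floor: N = −174 + 10 log₁₀(B) + NF
10 log₁₀(1.04×10⁷) = 70.17 dB
N = −174 + 70.17 + 4.70 = −99.13 dBm
SNR = P_sig − N = −70.0 − (−99.13) = 29.13 dB → 29.1 dB

29.1 dB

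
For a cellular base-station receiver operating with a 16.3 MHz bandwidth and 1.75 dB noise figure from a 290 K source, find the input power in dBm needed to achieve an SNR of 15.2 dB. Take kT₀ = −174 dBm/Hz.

−84.9 dBm

Sensitivity = −174 + 10 log₁₀(B) + NF + SNR_min
= −174 + 72.12 + 1.75 + 15.2
= −84.93 dBm → −84.9 dBm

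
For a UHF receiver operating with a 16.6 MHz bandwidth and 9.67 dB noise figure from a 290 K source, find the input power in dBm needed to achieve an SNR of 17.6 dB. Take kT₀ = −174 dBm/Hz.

−74.5 dBm

Sensitivity = −174 + 10 log₁₀(B) + NF + SNR_min
= −174 + 72.2 + 9.67 + 17.6
= −74.53 dBm → −74.5 dBm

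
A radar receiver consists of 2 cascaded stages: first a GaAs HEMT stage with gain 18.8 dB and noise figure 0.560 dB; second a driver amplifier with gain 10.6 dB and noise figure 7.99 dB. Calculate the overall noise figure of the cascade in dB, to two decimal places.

0.82 dB

Convert to linear (a loss of L dB is a gain of −L dB): F_i = 10^(NF_i/10), G_i = 10^(G_i,dB/10)
  Stage 1: F_1 = 10^(0.560/10) = 1.138, G_1 = 10^(18.8/10) = 75.86
  Stage 2: F_2 = 10^(7.99/10) = 6.295, G_2 = 10^(10.6/10) = 11.48
Friis cascade:
  F = 1.138 + (6.295 − 1)/75.86 = 1.207
NF = 10 log₁₀(1.207) = 0.82 dB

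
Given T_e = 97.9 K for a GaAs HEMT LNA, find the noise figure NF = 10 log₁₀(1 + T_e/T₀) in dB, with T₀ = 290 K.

F = 1 + T_e/T₀ = 1 + 97.9/290 = 1.33759
NF = 10 log₁₀(1.33759) = 1.26 dB

1.26 dB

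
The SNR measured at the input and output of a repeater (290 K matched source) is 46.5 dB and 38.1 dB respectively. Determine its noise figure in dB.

8.4 dB

NF (dB) = SNR_in(dB) − SNR_out(dB) when the source is at T₀
NF = 46.5 − 38.1 = 8.4 dB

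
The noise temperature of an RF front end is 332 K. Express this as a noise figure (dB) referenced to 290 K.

F = 1 + T_e/T₀ = 1 + 332/290 = 2.14483
NF = 10 log₁₀(2.14483) = 3.31 dB

3.31 dB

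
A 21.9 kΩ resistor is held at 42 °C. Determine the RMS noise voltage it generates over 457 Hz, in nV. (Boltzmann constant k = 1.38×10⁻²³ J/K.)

T = 42 °C + 273.15 = 315.15 K
V_n = √(4kTRB)
4kTRB = 4 × 1.38×10⁻²³ × 315.15 × 2.19×10⁴ × 4.57×10² = 1.74×10⁻¹³ V²
V_n = √(1.74×10⁻¹³) = 4.17×10⁻⁷ V = 417 nV

417 nV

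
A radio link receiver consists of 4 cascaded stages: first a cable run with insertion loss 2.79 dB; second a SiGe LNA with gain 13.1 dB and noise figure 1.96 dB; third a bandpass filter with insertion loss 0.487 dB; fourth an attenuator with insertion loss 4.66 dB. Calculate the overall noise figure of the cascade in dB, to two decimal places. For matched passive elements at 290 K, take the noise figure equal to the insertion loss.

5.05 dB

Convert to linear (a loss of L dB is a gain of −L dB): F_i = 10^(NF_i/10), G_i = 10^(G_i,dB/10)
  Stage 1: F_1 = 10^(2.79/10) = 1.901, G_1 = 10^(−2.79/10) = 0.5260
  Stage 2: F_2 = 10^(1.96/10) = 1.570, G_2 = 10^(13.1/10) = 20.42
  Stage 3: F_3 = 10^(0.487/10) = 1.119, G_3 = 10^(−0.487/10) = 0.8939
  Stage 4: F_4 = 10^(4.66/10) = 2.924, G_4 = 10^(−4.66/10) = 0.3420
Friis cascade:
  F = 1.901 + (1.570 − 1)/0.5260 + (1.119 − 1)/10.74 + (2.924 − 1)/9.601 = 3.197
NF = 10 log₁₀(3.197) = 5.05 dB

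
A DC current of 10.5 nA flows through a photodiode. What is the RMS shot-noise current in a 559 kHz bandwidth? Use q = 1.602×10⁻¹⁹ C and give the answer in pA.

I_n = √(2qI·B)
2qI·B = 2 × 1.602×10⁻¹⁹ × 1.05×10⁻⁸ × 5.59×10⁵ = 1.88×10⁻²¹ A²
I_n = √(1.88×10⁻²¹) = 4.34×10⁻¹¹ A = 43.4 pA

43.4 pA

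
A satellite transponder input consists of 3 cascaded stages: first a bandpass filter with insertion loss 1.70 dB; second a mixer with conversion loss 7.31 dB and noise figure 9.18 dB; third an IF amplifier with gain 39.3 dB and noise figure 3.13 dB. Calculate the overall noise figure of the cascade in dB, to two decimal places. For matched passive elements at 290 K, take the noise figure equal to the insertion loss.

13.15 dB

Convert to linear (a loss of L dB is a gain of −L dB): F_i = 10^(NF_i/10), G_i = 10^(G_i,dB/10)
  Stage 1: F_1 = 10^(1.70/10) = 1.479, G_1 = 10^(−1.70/10) = 0.6761
  Stage 2: F_2 = 10^(9.18/10) = 8.279, G_2 = 10^(−7.31/10) = 0.1858
  Stage 3: F_3 = 10^(3.13/10) = 2.056, G_3 = 10^(39.3/10) = 8511
Friis cascade:
  F = 1.479 + (8.279 − 1)/0.6761 + (2.056 − 1)/0.1256 = 20.65
NF = 10 log₁₀(20.65) = 13.15 dB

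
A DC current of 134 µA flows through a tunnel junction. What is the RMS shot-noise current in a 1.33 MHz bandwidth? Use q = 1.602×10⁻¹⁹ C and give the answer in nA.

I_n = √(2qI·B)
2qI·B = 2 × 1.602×10⁻¹⁹ × 1.34×10⁻⁴ × 1.33×10⁶ = 5.71×10⁻¹⁷ A²
I_n = √(5.71×10⁻¹⁷) = 7.56×10⁻⁹ A = 7.56 nA

7.56 nA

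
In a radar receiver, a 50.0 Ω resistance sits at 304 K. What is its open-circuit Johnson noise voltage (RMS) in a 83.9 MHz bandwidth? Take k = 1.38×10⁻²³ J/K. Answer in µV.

8.39 µV

V_n = √(4kTRB)
4kTRB = 4 × 1.38×10⁻²³ × 304 × 5.00×10¹ × 8.39×10⁷ = 7.04×10⁻¹¹ V²
V_n = √(7.04×10⁻¹¹) = 8.39×10⁻⁶ V = 8.39 µV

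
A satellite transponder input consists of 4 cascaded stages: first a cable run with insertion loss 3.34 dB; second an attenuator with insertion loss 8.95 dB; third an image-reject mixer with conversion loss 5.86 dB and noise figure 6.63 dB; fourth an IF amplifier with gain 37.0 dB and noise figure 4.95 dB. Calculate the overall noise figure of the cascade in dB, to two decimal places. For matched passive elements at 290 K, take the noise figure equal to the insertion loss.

23.36 dB

Convert to linear (a loss of L dB is a gain of −L dB): F_i = 10^(NF_i/10), G_i = 10^(G_i,dB/10)
  Stage 1: F_1 = 10^(3.34/10) = 2.158, G_1 = 10^(−3.34/10) = 0.4634
  Stage 2: F_2 = 10^(8.95/10) = 7.852, G_2 = 10^(−8.95/10) = 0.1274
  Stage 3: F_3 = 10^(6.63/10) = 4.603, G_3 = 10^(−5.86/10) = 0.2594
  Stage 4: F_4 = 10^(4.95/10) = 3.126, G_4 = 10^(37.0/10) = 5012
Friis cascade:
  F = 2.158 + (7.852 − 1)/0.4634 + (4.603 − 1)/0.05902 + (3.126 − 1)/0.01531 = 216.8
NF = 10 log₁₀(216.8) = 23.36 dB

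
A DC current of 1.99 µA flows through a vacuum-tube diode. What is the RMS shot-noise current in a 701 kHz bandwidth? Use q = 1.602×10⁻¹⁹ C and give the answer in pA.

669 pA

I_n = √(2qI·B)
2qI·B = 2 × 1.602×10⁻¹⁹ × 1.99×10⁻⁶ × 7.01×10⁵ = 4.47×10⁻¹⁹ A²
I_n = √(4.47×10⁻¹⁹) = 6.69×10⁻¹⁰ A = 669 pA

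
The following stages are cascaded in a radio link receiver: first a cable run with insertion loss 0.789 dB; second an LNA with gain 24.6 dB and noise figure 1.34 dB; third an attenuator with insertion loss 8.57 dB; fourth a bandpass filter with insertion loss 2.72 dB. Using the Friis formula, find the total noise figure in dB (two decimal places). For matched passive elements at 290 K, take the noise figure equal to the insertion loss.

Convert to linear (a loss of L dB is a gain of −L dB): F_i = 10^(NF_i/10), G_i = 10^(G_i,dB/10)
  Stage 1: F_1 = 10^(0.789/10) = 1.199, G_1 = 10^(−0.789/10) = 0.8339
  Stage 2: F_2 = 10^(1.34/10) = 1.361, G_2 = 10^(24.6/10) = 288.4
  Stage 3: F_3 = 10^(8.57/10) = 7.194, G_3 = 10^(−8.57/10) = 0.1390
  Stage 4: F_4 = 10^(2.72/10) = 1.871, G_4 = 10^(−2.72/10) = 0.5346
Friis cascade:
  F = 1.199 + (1.361 − 1)/0.8339 + (7.194 − 1)/240.5 + (1.871 − 1)/33.43 = 1.684
NF = 10 log₁₀(1.684) = 2.26 dB

2.26 dB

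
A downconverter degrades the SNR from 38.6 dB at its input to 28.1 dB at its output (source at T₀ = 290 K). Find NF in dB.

10.5 dB

NF (dB) = SNR_in(dB) − SNR_out(dB) when the source is at T₀
NF = 38.6 − 28.1 = 10.5 dB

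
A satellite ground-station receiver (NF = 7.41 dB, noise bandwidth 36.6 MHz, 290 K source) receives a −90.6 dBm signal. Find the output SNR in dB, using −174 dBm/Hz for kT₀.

Noise floor: N = −174 + 10 log₁₀(B) + NF
10 log₁₀(3.66×10⁷) = 75.63 dB
N = −174 + 75.63 + 7.41 = −90.96 dBm
SNR = P_sig − N = −90.6 − (−90.96) = 0.36 dB → 0.4 dB

0.4 dB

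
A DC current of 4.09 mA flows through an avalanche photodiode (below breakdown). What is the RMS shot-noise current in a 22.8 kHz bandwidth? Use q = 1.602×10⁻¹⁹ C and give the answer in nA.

5.47 nA

I_n = √(2qI·B)
2qI·B = 2 × 1.602×10⁻¹⁹ × 4.09×10⁻³ × 2.28×10⁴ = 2.99×10⁻¹⁷ A²
I_n = √(2.99×10⁻¹⁷) = 5.47×10⁻⁹ A = 5.47 nA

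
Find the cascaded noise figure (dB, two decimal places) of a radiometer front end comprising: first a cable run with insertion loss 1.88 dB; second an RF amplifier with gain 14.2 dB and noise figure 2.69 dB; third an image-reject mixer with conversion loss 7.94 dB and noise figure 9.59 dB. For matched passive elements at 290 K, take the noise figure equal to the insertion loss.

5.24 dB

Convert to linear (a loss of L dB is a gain of −L dB): F_i = 10^(NF_i/10), G_i = 10^(G_i,dB/10)
  Stage 1: F_1 = 10^(1.88/10) = 1.542, G_1 = 10^(−1.88/10) = 0.6486
  Stage 2: F_2 = 10^(2.69/10) = 1.858, G_2 = 10^(14.2/10) = 26.30
  Stage 3: F_3 = 10^(9.59/10) = 9.099, G_3 = 10^(−7.94/10) = 0.1607
Friis cascade:
  F = 1.542 + (1.858 − 1)/0.6486 + (9.099 − 1)/17.06 = 3.339
NF = 10 log₁₀(3.339) = 5.24 dB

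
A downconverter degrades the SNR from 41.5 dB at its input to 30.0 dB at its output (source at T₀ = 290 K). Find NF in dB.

11.5 dB

NF (dB) = SNR_in(dB) − SNR_out(dB) when the source is at T₀
NF = 41.5 − 30.0 = 11.5 dB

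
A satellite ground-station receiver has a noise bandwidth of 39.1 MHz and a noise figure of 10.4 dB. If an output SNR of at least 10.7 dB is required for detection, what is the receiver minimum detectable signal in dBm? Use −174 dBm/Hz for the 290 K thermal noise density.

Sensitivity = −174 + 10 log₁₀(B) + NF + SNR_min
= −174 + 75.92 + 10.4 + 10.7
= −76.98 dBm → −77.0 dBm

−77.0 dBm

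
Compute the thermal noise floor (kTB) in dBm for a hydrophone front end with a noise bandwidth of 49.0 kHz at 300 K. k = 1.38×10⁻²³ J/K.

P_n = kTB = 1.38×10⁻²³ × 300 × 4.90×10⁴ = 2.03×10⁻¹⁶ W
In dBm: 10 log₁₀(2.03×10⁻¹⁶ / 10⁻³) = −126.9 dBm

−126.9 dBm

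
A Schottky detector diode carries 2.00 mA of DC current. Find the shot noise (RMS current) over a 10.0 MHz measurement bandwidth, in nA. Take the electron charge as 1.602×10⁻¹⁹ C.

I_n = √(2qI·B)
2qI·B = 2 × 1.602×10⁻¹⁹ × 2.00×10⁻³ × 1.00×10⁷ = 6.41×10⁻¹⁵ A²
I_n = √(6.41×10⁻¹⁵) = 8.00×10⁻⁸ A = 80.0 nA

80.0 nA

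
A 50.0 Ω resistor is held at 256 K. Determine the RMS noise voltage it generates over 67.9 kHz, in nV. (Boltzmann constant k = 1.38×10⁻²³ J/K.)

V_n = √(4kTRB)
4kTRB = 4 × 1.38×10⁻²³ × 256 × 5.00×10¹ × 6.79×10⁴ = 4.80×10⁻¹⁴ V²
V_n = √(4.80×10⁻¹⁴) = 2.19×10⁻⁷ V = 219 nV

219 nV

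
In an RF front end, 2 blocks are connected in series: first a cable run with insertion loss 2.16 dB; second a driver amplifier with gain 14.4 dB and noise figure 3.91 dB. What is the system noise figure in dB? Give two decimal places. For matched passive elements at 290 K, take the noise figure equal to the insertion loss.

Convert to linear (a loss of L dB is a gain of −L dB): F_i = 10^(NF_i/10), G_i = 10^(G_i,dB/10)
  Stage 1: F_1 = 10^(2.16/10) = 1.644, G_1 = 10^(−2.16/10) = 0.6081
  Stage 2: F_2 = 10^(3.91/10) = 2.460, G_2 = 10^(14.4/10) = 27.54
Friis cascade:
  F = 1.644 + (2.460 − 1)/0.6081 = 4.046
NF = 10 log₁₀(4.046) = 6.07 dB

6.07 dB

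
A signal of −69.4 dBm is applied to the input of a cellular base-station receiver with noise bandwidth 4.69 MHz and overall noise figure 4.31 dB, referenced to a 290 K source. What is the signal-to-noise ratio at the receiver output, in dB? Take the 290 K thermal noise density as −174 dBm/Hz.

33.6 dB

Noise floor: N = −174 + 10 log₁₀(B) + NF
10 log₁₀(4.69×10⁶) = 66.71 dB
N = −174 + 66.71 + 4.31 = −102.98 dBm
SNR = P_sig − N = −69.4 − (−102.98) = 33.58 dB → 33.6 dB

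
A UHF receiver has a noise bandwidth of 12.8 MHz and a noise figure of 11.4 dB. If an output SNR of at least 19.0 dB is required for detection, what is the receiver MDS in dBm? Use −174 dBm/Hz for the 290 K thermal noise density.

−72.5 dBm

Sensitivity = −174 + 10 log₁₀(B) + NF + SNR_min
= −174 + 71.07 + 11.4 + 19.0
= −72.53 dBm → −72.5 dBm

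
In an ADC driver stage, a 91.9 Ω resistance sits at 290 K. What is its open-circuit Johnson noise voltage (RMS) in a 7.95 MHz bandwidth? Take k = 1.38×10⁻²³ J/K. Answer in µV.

3.42 µV

V_n = √(4kTRB)
4kTRB = 4 × 1.38×10⁻²³ × 290 × 9.19×10¹ × 7.95×10⁶ = 1.17×10⁻¹¹ V²
V_n = √(1.17×10⁻¹¹) = 3.42×10⁻⁶ V = 3.42 µV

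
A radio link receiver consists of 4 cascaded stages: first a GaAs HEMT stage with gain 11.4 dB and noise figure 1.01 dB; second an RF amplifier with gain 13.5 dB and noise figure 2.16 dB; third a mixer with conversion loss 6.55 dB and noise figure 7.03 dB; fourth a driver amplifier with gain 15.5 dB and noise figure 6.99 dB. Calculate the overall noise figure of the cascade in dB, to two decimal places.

1.40 dB

Convert to linear (a loss of L dB is a gain of −L dB): F_i = 10^(NF_i/10), G_i = 10^(G_i,dB/10)
  Stage 1: F_1 = 10^(1.01/10) = 1.262, G_1 = 10^(11.4/10) = 13.80
  Stage 2: F_2 = 10^(2.16/10) = 1.644, G_2 = 10^(13.5/10) = 22.39
  Stage 3: F_3 = 10^(7.03/10) = 5.047, G_3 = 10^(−6.55/10) = 0.2213
  Stage 4: F_4 = 10^(6.99/10) = 5.000, G_4 = 10^(15.5/10) = 35.48
Friis cascade:
  F = 1.262 + (1.644 − 1)/13.80 + (5.047 − 1)/309.0 + (5.000 − 1)/68.39 = 1.380
NF = 10 log₁₀(1.380) = 1.40 dB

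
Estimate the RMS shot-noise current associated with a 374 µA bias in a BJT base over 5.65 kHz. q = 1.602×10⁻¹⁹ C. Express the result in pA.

I_n = √(2qI·B)
2qI·B = 2 × 1.602×10⁻¹⁹ × 3.74×10⁻⁴ × 5.65×10³ = 6.77×10⁻¹⁹ A²
I_n = √(6.77×10⁻¹⁹) = 8.23×10⁻¹⁰ A = 823 pA

823 pA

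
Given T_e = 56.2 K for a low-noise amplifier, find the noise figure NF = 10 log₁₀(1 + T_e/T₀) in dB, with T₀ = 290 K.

F = 1 + T_e/T₀ = 1 + 56.2/290 = 1.19379
NF = 10 log₁₀(1.19379) = 0.769 dB

0.769 dB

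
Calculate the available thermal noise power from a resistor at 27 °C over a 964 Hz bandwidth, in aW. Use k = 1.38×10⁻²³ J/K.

T = 27 °C + 273.15 = 300.15 K
P_n = kTB = 1.38×10⁻²³ × 300.15 × 9.64×10² = 3.99×10⁻¹⁸ W = 3.99 aW

3.99 aW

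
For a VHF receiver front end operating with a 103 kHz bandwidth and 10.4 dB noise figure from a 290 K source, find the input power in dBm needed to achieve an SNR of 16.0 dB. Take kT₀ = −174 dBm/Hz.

Sensitivity = −174 + 10 log₁₀(B) + NF + SNR_min
= −174 + 50.13 + 10.4 + 16.0
= −97.47 dBm → −97.5 dBm

−97.5 dBm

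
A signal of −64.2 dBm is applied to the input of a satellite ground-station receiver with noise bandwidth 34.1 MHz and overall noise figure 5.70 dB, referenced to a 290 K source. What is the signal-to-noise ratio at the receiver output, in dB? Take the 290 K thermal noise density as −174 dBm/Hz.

Noise floor: N = −174 + 10 log₁₀(B) + NF
10 log₁₀(3.41×10⁷) = 75.33 dB
N = −174 + 75.33 + 5.70 = −92.97 dBm
SNR = P_sig − N = −64.2 − (−92.97) = 28.77 dB → 28.8 dB

28.8 dB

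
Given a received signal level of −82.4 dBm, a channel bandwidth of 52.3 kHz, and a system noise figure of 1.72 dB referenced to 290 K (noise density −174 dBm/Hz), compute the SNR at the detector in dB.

Noise floor: N = −174 + 10 log₁₀(B) + NF
10 log₁₀(5.23×10⁴) = 47.19 dB
N = −174 + 47.19 + 1.72 = −125.09 dBm
SNR = P_sig − N = −82.4 − (−125.09) = 42.69 dB → 42.7 dB

42.7 dB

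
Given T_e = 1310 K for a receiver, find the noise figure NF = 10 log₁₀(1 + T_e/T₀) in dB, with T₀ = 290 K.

7.42 dB

F = 1 + T_e/T₀ = 1 + 1310/290 = 5.51724
NF = 10 log₁₀(5.51724) = 7.42 dB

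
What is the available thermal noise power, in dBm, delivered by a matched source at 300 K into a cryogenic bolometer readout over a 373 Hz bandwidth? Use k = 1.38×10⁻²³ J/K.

P_n = kTB = 1.38×10⁻²³ × 300 × 3.73×10² = 1.54×10⁻¹⁸ W
In dBm: 10 log₁₀(1.54×10⁻¹⁸ / 10⁻³) = −148.1 dBm

−148.1 dBm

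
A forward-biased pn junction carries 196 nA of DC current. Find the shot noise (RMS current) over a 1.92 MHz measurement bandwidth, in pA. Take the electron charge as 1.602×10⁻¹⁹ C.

I_n = √(2qI·B)
2qI·B = 2 × 1.602×10⁻¹⁹ × 1.96×10⁻⁷ × 1.92×10⁶ = 1.21×10⁻¹⁹ A²
I_n = √(1.21×10⁻¹⁹) = 3.47×10⁻¹⁰ A = 347 pA

347 pA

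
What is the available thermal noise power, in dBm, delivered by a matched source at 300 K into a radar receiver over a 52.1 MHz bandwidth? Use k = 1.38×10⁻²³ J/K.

P_n = kTB = 1.38×10⁻²³ × 300 × 5.21×10⁷ = 2.16×10⁻¹³ W
In dBm: 10 log₁₀(2.16×10⁻¹³ / 10⁻³) = −96.7 dBm

−96.7 dBm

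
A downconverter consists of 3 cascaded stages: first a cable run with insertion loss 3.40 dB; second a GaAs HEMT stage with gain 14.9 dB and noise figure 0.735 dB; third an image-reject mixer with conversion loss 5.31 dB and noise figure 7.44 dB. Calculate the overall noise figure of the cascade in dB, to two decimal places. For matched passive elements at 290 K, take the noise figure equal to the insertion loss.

4.64 dB

Convert to linear (a loss of L dB is a gain of −L dB): F_i = 10^(NF_i/10), G_i = 10^(G_i,dB/10)
  Stage 1: F_1 = 10^(3.40/10) = 2.188, G_1 = 10^(−3.40/10) = 0.4571
  Stage 2: F_2 = 10^(0.735/10) = 1.184, G_2 = 10^(14.9/10) = 30.90
  Stage 3: F_3 = 10^(7.44/10) = 5.546, G_3 = 10^(−5.31/10) = 0.2944
Friis cascade:
  F = 2.188 + (1.184 − 1)/0.4571 + (5.546 − 1)/14.13 = 2.913
NF = 10 log₁₀(2.913) = 4.64 dB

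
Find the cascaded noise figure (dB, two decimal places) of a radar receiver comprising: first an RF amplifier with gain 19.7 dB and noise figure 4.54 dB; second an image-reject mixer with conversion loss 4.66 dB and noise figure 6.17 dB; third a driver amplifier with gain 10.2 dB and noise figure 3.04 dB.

4.64 dB

Convert to linear (a loss of L dB is a gain of −L dB): F_i = 10^(NF_i/10), G_i = 10^(G_i,dB/10)
  Stage 1: F_1 = 10^(4.54/10) = 2.844, G_1 = 10^(19.7/10) = 93.33
  Stage 2: F_2 = 10^(6.17/10) = 4.140, G_2 = 10^(−4.66/10) = 0.3420
  Stage 3: F_3 = 10^(3.04/10) = 2.014, G_3 = 10^(10.2/10) = 10.47
Friis cascade:
  F = 2.844 + (4.140 − 1)/93.33 + (2.014 − 1)/31.92 = 2.910
NF = 10 log₁₀(2.910) = 4.64 dB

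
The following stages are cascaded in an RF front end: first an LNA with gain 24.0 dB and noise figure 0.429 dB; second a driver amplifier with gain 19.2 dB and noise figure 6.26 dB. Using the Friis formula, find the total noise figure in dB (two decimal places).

0.48 dB

Convert to linear (a loss of L dB is a gain of −L dB): F_i = 10^(NF_i/10), G_i = 10^(G_i,dB/10)
  Stage 1: F_1 = 10^(0.429/10) = 1.104, G_1 = 10^(24.0/10) = 251.2
  Stage 2: F_2 = 10^(6.26/10) = 4.227, G_2 = 10^(19.2/10) = 83.18
Friis cascade:
  F = 1.104 + (4.227 − 1)/251.2 = 1.117
NF = 10 log₁₀(1.117) = 0.48 dB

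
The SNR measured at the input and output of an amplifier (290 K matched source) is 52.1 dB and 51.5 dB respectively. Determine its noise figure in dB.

0.6 dB

NF (dB) = SNR_in(dB) − SNR_out(dB) when the source is at T₀
NF = 52.1 − 51.5 = 0.6 dB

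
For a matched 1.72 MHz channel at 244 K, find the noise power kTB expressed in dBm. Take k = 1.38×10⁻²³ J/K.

P_n = kTB = 1.38×10⁻²³ × 244 × 1.72×10⁶ = 5.79×10⁻¹⁵ W
In dBm: 10 log₁₀(5.79×10⁻¹⁵ / 10⁻³) = −112.4 dBm

−112.4 dBm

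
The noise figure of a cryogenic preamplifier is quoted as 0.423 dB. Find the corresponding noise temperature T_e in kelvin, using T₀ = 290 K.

29.7 K

F = 10^(0.423/10) = 1.1023
T_e = (F − 1)·T₀ = (1.1023 − 1) × 290 = 29.7 K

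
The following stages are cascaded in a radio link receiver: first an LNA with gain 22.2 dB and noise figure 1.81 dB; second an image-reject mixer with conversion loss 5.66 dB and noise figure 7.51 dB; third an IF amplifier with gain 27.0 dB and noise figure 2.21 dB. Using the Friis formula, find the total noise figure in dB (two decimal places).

1.93 dB

Convert to linear (a loss of L dB is a gain of −L dB): F_i = 10^(NF_i/10), G_i = 10^(G_i,dB/10)
  Stage 1: F_1 = 10^(1.81/10) = 1.517, G_1 = 10^(22.2/10) = 166.0
  Stage 2: F_2 = 10^(7.51/10) = 5.636, G_2 = 10^(−5.66/10) = 0.2716
  Stage 3: F_3 = 10^(2.21/10) = 1.663, G_3 = 10^(27.0/10) = 501.2
Friis cascade:
  F = 1.517 + (5.636 − 1)/166.0 + (1.663 − 1)/45.08 = 1.560
NF = 10 log₁₀(1.560) = 1.93 dB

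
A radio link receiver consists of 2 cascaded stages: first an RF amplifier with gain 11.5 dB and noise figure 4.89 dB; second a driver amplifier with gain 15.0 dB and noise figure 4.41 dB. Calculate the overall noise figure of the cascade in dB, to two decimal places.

5.06 dB

Convert to linear (a loss of L dB is a gain of −L dB): F_i = 10^(NF_i/10), G_i = 10^(G_i,dB/10)
  Stage 1: F_1 = 10^(4.89/10) = 3.083, G_1 = 10^(11.5/10) = 14.13
  Stage 2: F_2 = 10^(4.41/10) = 2.761, G_2 = 10^(15.0/10) = 31.62
Friis cascade:
  F = 3.083 + (2.761 − 1)/14.13 = 3.208
NF = 10 log₁₀(3.208) = 5.06 dB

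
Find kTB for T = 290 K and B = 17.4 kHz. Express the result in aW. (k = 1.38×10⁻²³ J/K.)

P_n = kTB = 1.38×10⁻²³ × 290 × 1.74×10⁴ = 6.96×10⁻¹⁷ W = 69.6 aW

69.6 aW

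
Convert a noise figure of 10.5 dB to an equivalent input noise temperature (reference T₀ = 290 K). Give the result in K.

F = 10^(10.5/10) = 11.2202
T_e = (F − 1)·T₀ = (11.2202 − 1) × 290 = 2964 K

2964 K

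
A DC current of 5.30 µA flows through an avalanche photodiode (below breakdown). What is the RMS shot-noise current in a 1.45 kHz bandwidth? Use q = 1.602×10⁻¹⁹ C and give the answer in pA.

49.6 pA

I_n = √(2qI·B)
2qI·B = 2 × 1.602×10⁻¹⁹ × 5.30×10⁻⁶ × 1.45×10³ = 2.46×10⁻²¹ A²
I_n = √(2.46×10⁻²¹) = 4.96×10⁻¹¹ A = 49.6 pA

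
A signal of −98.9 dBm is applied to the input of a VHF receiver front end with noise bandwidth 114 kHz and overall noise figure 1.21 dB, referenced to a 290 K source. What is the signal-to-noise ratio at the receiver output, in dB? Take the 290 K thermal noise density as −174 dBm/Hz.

Noise floor: N = −174 + 10 log₁₀(B) + NF
10 log₁₀(1.14×10⁵) = 50.57 dB
N = −174 + 50.57 + 1.21 = −122.22 dBm
SNR = P_sig − N = −98.9 − (−122.22) = 23.32 dB → 23.3 dB

23.3 dB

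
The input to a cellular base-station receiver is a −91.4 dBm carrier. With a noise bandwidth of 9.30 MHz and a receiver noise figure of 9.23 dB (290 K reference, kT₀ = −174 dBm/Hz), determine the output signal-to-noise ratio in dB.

Noise floor: N = −174 + 10 log₁₀(B) + NF
10 log₁₀(9.30×10⁶) = 69.68 dB
N = −174 + 69.68 + 9.23 = −95.09 dBm
SNR = P_sig − N = −91.4 − (−95.09) = 3.69 dB → 3.7 dB

3.7 dB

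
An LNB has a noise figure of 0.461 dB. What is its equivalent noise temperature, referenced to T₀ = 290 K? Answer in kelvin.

F = 10^(0.461/10) = 1.11199
T_e = (F − 1)·T₀ = (1.11199 − 1) × 290 = 32.5 K

32.5 K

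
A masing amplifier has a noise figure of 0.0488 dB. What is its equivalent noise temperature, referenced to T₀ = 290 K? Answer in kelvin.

F = 10^(0.0488/10) = 1.0113
T_e = (F − 1)·T₀ = (1.0113 − 1) × 290 = 3.28 K

3.28 K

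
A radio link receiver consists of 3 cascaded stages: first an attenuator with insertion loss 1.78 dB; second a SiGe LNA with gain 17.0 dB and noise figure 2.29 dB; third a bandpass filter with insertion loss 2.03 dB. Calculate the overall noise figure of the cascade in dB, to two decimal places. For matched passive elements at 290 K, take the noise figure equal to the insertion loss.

4.10 dB

Convert to linear (a loss of L dB is a gain of −L dB): F_i = 10^(NF_i/10), G_i = 10^(G_i,dB/10)
  Stage 1: F_1 = 10^(1.78/10) = 1.507, G_1 = 10^(−1.78/10) = 0.6637
  Stage 2: F_2 = 10^(2.29/10) = 1.694, G_2 = 10^(17.0/10) = 50.12
  Stage 3: F_3 = 10^(2.03/10) = 1.596, G_3 = 10^(−2.03/10) = 0.6266
Friis cascade:
  F = 1.507 + (1.694 − 1)/0.6637 + (1.596 − 1)/33.27 = 2.571
NF = 10 log₁₀(2.571) = 4.10 dB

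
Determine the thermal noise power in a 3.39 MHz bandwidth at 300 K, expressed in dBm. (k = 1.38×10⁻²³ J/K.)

−108.5 dBm

P_n = kTB = 1.38×10⁻²³ × 300 × 3.39×10⁶ = 1.40×10⁻¹⁴ W
In dBm: 10 log₁₀(1.40×10⁻¹⁴ / 10⁻³) = −108.5 dBm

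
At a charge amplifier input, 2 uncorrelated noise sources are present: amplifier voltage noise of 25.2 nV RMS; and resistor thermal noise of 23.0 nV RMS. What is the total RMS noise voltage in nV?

34.1 nV

Uncorrelated sources add in power (mean-square): V_tot = √(ΣV_i²)
V_tot = √[(2.52×10⁻⁸)² + (2.30×10⁻⁸)²] = 3.41×10⁻⁸ V = 34.1 nV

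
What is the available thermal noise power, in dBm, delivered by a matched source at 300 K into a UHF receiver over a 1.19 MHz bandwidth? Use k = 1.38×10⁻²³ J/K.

P_n = kTB = 1.38×10⁻²³ × 300 × 1.19×10⁶ = 4.93×10⁻¹⁵ W
In dBm: 10 log₁₀(4.93×10⁻¹⁵ / 10⁻³) = −113.1 dBm

−113.1 dBm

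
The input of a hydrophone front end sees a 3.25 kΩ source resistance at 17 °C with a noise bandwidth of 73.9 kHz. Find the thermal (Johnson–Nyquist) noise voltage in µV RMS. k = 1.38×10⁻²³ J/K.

T = 17 °C + 273.15 = 290.15 K
V_n = √(4kTRB)
4kTRB = 4 × 1.38×10⁻²³ × 290.15 × 3.25×10³ × 7.39×10⁴ = 3.85×10⁻¹² V²
V_n = √(3.85×10⁻¹²) = 1.96×10⁻⁶ V = 1.96 µV

1.96 µV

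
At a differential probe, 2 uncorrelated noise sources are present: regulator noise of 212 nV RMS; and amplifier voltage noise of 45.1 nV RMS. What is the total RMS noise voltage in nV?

217 nV

Uncorrelated sources add in power (mean-square): V_tot = √(ΣV_i²)
V_tot = √[(2.12×10⁻⁷)² + (4.51×10⁻⁸)²] = 2.17×10⁻⁷ V = 217 nV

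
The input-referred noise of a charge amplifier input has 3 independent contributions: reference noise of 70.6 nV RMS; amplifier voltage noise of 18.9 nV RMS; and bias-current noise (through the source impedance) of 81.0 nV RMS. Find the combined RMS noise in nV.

109 nV

Uncorrelated sources add in power (mean-square): V_tot = √(ΣV_i²)
V_tot = √[(7.06×10⁻⁸)² + (1.89×10⁻⁸)² + (8.10×10⁻⁸)²] = 1.09×10⁻⁷ V = 109 nV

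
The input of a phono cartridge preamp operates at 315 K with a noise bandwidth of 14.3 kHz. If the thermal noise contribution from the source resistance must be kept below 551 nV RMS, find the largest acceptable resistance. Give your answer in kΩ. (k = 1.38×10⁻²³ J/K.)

Johnson–Nyquist: V_n = √(4kTRB) ⇒ R = V_n² / (4kTB)
4kTB = 4 × 1.38×10⁻²³ × 315 × 1.43×10⁴ = 2.49×10⁻¹⁶
R = (5.51×10⁻⁷)² / 2.49×10⁻¹⁶ = 1.22×10³ Ω = 1.22 kΩ

1.22 kΩ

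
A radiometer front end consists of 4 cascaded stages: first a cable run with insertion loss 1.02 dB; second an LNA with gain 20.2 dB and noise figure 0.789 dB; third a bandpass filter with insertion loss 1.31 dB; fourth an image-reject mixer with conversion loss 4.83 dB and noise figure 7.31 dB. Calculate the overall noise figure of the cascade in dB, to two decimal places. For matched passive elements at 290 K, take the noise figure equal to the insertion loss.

2.02 dB

Convert to linear (a loss of L dB is a gain of −L dB): F_i = 10^(NF_i/10), G_i = 10^(G_i,dB/10)
  Stage 1: F_1 = 10^(1.02/10) = 1.265, G_1 = 10^(−1.02/10) = 0.7907
  Stage 2: F_2 = 10^(0.789/10) = 1.199, G_2 = 10^(20.2/10) = 104.7
  Stage 3: F_3 = 10^(1.31/10) = 1.352, G_3 = 10^(−1.31/10) = 0.7396
  Stage 4: F_4 = 10^(7.31/10) = 5.383, G_4 = 10^(−4.83/10) = 0.3289
Friis cascade:
  F = 1.265 + (1.199 − 1)/0.7907 + (1.352 − 1)/82.79 + (5.383 − 1)/61.24 = 1.593
NF = 10 log₁₀(1.593) = 2.02 dB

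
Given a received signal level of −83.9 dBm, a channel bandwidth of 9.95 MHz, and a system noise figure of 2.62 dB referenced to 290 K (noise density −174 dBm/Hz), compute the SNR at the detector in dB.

17.5 dB

Noise floor: N = −174 + 10 log₁₀(B) + NF
10 log₁₀(9.95×10⁶) = 69.98 dB
N = −174 + 69.98 + 2.62 = −101.40 dBm
SNR = P_sig − N = −83.9 − (−101.40) = 17.50 dB → 17.5 dB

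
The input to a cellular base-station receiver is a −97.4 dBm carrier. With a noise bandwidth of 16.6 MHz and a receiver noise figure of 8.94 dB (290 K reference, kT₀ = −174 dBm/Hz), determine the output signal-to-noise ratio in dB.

Noise floor: N = −174 + 10 log₁₀(B) + NF
10 log₁₀(1.66×10⁷) = 72.2 dB
N = −174 + 72.2 + 8.94 = −92.86 dBm
SNR = P_sig − N = −97.4 − (−92.86) = −4.54 dB → −4.5 dB

−4.5 dB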